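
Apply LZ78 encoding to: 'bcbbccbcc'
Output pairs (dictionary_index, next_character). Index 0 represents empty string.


LZ78 encoding steps:
Dictionary: {0: ''}
Step 1: w='' (idx 0), next='b' -> output (0, 'b'), add 'b' as idx 1
Step 2: w='' (idx 0), next='c' -> output (0, 'c'), add 'c' as idx 2
Step 3: w='b' (idx 1), next='b' -> output (1, 'b'), add 'bb' as idx 3
Step 4: w='c' (idx 2), next='c' -> output (2, 'c'), add 'cc' as idx 4
Step 5: w='b' (idx 1), next='c' -> output (1, 'c'), add 'bc' as idx 5
Step 6: w='c' (idx 2), end of input -> output (2, '')


Encoded: [(0, 'b'), (0, 'c'), (1, 'b'), (2, 'c'), (1, 'c'), (2, '')]


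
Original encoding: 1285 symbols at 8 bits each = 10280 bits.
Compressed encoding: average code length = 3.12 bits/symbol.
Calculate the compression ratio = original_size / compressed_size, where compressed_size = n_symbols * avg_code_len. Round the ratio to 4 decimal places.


original_size = n_symbols * orig_bits = 1285 * 8 = 10280 bits
compressed_size = n_symbols * avg_code_len = 1285 * 3.12 = 4009.2 bits
ratio = original_size / compressed_size = 10280 / 4009.2 = 2.5641

Compression ratio = 2.5641


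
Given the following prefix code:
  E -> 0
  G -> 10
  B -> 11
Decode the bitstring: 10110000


Decoding step by step:
Bits 10 -> G
Bits 11 -> B
Bits 0 -> E
Bits 0 -> E
Bits 0 -> E
Bits 0 -> E


Decoded message: GBEEEE


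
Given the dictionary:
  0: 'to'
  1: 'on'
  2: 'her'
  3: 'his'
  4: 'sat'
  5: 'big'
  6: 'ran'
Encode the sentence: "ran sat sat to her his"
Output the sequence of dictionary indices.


Look up each word in the dictionary:
  'ran' -> 6
  'sat' -> 4
  'sat' -> 4
  'to' -> 0
  'her' -> 2
  'his' -> 3

Encoded: [6, 4, 4, 0, 2, 3]


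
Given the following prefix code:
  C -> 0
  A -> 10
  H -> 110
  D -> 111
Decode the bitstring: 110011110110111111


Decoding step by step:
Bits 110 -> H
Bits 0 -> C
Bits 111 -> D
Bits 10 -> A
Bits 110 -> H
Bits 111 -> D
Bits 111 -> D


Decoded message: HCDAHDD


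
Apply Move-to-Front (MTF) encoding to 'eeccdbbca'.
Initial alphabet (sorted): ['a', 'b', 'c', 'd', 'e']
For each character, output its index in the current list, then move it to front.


MTF encoding:
'e': index 4 in ['a', 'b', 'c', 'd', 'e'] -> ['e', 'a', 'b', 'c', 'd']
'e': index 0 in ['e', 'a', 'b', 'c', 'd'] -> ['e', 'a', 'b', 'c', 'd']
'c': index 3 in ['e', 'a', 'b', 'c', 'd'] -> ['c', 'e', 'a', 'b', 'd']
'c': index 0 in ['c', 'e', 'a', 'b', 'd'] -> ['c', 'e', 'a', 'b', 'd']
'd': index 4 in ['c', 'e', 'a', 'b', 'd'] -> ['d', 'c', 'e', 'a', 'b']
'b': index 4 in ['d', 'c', 'e', 'a', 'b'] -> ['b', 'd', 'c', 'e', 'a']
'b': index 0 in ['b', 'd', 'c', 'e', 'a'] -> ['b', 'd', 'c', 'e', 'a']
'c': index 2 in ['b', 'd', 'c', 'e', 'a'] -> ['c', 'b', 'd', 'e', 'a']
'a': index 4 in ['c', 'b', 'd', 'e', 'a'] -> ['a', 'c', 'b', 'd', 'e']


Output: [4, 0, 3, 0, 4, 4, 0, 2, 4]


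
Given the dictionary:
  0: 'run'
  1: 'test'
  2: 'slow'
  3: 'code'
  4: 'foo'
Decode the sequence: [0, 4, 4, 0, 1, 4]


Look up each index in the dictionary:
  0 -> 'run'
  4 -> 'foo'
  4 -> 'foo'
  0 -> 'run'
  1 -> 'test'
  4 -> 'foo'

Decoded: "run foo foo run test foo"


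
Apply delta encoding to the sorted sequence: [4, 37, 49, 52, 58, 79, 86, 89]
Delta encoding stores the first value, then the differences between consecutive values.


First value: 4
Deltas:
  37 - 4 = 33
  49 - 37 = 12
  52 - 49 = 3
  58 - 52 = 6
  79 - 58 = 21
  86 - 79 = 7
  89 - 86 = 3


Delta encoded: [4, 33, 12, 3, 6, 21, 7, 3]


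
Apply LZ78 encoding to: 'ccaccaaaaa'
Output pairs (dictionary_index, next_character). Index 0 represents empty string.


LZ78 encoding steps:
Dictionary: {0: ''}
Step 1: w='' (idx 0), next='c' -> output (0, 'c'), add 'c' as idx 1
Step 2: w='c' (idx 1), next='a' -> output (1, 'a'), add 'ca' as idx 2
Step 3: w='c' (idx 1), next='c' -> output (1, 'c'), add 'cc' as idx 3
Step 4: w='' (idx 0), next='a' -> output (0, 'a'), add 'a' as idx 4
Step 5: w='a' (idx 4), next='a' -> output (4, 'a'), add 'aa' as idx 5
Step 6: w='aa' (idx 5), end of input -> output (5, '')


Encoded: [(0, 'c'), (1, 'a'), (1, 'c'), (0, 'a'), (4, 'a'), (5, '')]


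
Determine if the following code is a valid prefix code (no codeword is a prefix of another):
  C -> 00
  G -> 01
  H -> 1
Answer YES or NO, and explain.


Checking each pair (does one codeword prefix another?):
  C='00' vs G='01': no prefix
  C='00' vs H='1': no prefix
  G='01' vs C='00': no prefix
  G='01' vs H='1': no prefix
  H='1' vs C='00': no prefix
  H='1' vs G='01': no prefix
No violation found over all pairs.

YES -- this is a valid prefix code. No codeword is a prefix of any other codeword.


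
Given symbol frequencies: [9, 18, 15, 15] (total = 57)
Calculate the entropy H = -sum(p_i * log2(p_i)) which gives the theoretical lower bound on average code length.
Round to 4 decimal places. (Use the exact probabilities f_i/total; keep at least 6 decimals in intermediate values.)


Per-symbol terms -p_i * log2(p_i) with p_i = f_i/57:
  p = 9/57 = 0.157895: log2(p) = -2.662965, -p*log2(p) = 0.420468
  p = 18/57 = 0.315789: log2(p) = -1.662965, -p*log2(p) = 0.525147
  p = 15/57 = 0.263158: log2(p) = -1.925999, -p*log2(p) = 0.506842
  p = 15/57 = 0.263158: log2(p) = -1.925999, -p*log2(p) = 0.506842
H = 0.420468 + 0.525147 + 0.506842 + 0.506842 = 1.959299

H = 1.9593 bits/symbol


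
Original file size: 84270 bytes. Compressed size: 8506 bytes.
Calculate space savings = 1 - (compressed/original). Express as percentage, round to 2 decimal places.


ratio = compressed/original = 8506/84270 = 0.100937
savings = 1 - ratio = 1 - 0.100937 = 0.899063
as a percentage: 0.899063 * 100 = 89.91%

Space savings = 1 - 8506/84270 = 89.91%


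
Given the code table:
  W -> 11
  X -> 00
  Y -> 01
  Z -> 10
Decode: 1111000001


Decoding:
11 -> W
11 -> W
00 -> X
00 -> X
01 -> Y


Result: WWXXY


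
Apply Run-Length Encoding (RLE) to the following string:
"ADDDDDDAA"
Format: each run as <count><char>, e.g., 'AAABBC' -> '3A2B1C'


Scanning runs left to right:
  i=0: run of 'A' x 1 -> '1A'
  i=1: run of 'D' x 6 -> '6D'
  i=7: run of 'A' x 2 -> '2A'

RLE = 1A6D2A


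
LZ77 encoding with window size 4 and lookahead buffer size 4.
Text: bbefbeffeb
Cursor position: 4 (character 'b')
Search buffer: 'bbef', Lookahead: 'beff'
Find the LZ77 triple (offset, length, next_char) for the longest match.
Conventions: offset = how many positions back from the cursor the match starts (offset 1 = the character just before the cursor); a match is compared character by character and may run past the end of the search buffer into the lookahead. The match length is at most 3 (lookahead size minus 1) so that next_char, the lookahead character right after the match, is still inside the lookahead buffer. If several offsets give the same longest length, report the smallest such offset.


Try each offset into the search buffer:
  offset=1 (pos 3, char 'f'): match length 0
  offset=2 (pos 2, char 'e'): match length 0
  offset=3 (pos 1, char 'b'): match length 3
  offset=4 (pos 0, char 'b'): match length 1
Longest match has length 3 at offset 3.
next_char = character at position 4 + 3 = 7 -> 'f'

Best match: offset=3, length=3 (matching 'bef' starting at position 1)
LZ77 triple: (3, 3, 'f')


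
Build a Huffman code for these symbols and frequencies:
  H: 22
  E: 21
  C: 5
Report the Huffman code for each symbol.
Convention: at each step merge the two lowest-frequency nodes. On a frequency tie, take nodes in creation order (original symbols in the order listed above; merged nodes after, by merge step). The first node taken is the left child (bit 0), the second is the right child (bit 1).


Huffman tree construction:
Step 1: Merge C(5) + E(21) = 26
Step 2: Merge H(22) + (C+E)(26) = 48
Read each symbol's code off the tree from the root (left child = 0, right child = 1).

Codes:
  H: 0 (length 1)
  E: 11 (length 2)
  C: 10 (length 2)
Average code length: 74/48 = 1.5417 bits/symbol


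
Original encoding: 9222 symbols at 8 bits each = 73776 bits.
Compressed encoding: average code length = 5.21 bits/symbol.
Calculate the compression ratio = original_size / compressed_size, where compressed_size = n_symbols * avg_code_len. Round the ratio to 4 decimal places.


original_size = n_symbols * orig_bits = 9222 * 8 = 73776 bits
compressed_size = n_symbols * avg_code_len = 9222 * 5.21 = 48046.62 bits
ratio = original_size / compressed_size = 73776 / 48046.62 = 1.5355

Compression ratio = 1.5355


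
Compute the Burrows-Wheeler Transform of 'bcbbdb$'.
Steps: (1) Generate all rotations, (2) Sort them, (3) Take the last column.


Rotations (sorted):
  0: $bcbbdb -> last char: b
  1: b$bcbbd -> last char: d
  2: bbdb$bc -> last char: c
  3: bcbbdb$ -> last char: $
  4: bdb$bcb -> last char: b
  5: cbbdb$b -> last char: b
  6: db$bcbb -> last char: b


BWT = bdc$bbb


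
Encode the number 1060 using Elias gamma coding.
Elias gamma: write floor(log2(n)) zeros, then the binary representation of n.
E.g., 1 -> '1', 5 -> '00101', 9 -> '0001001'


num_bits = floor(log2(1060)) + 1 = 11
leading_zeros = num_bits - 1 = 10
binary(1060) = 10000100100

Elias gamma(1060) = '0000000000' + '10000100100' = 000000000010000100100 (21 bits)


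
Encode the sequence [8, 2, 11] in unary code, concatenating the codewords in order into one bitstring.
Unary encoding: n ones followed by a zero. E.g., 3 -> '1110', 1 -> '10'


Encode each number as n ones followed by a terminating 0:
  8 -> 111111110 (9 bits)
  2 -> 110 (3 bits)
  11 -> 111111111110 (12 bits)
Total length = 9 + 3 + 12 = 24 bits.

Unary([8, 2, 11]) = 111111110110111111111110 (24 bits)


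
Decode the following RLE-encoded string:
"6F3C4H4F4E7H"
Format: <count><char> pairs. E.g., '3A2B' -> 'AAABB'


Expanding each <count><char> pair:
  6F -> 'FFFFFF'
  3C -> 'CCC'
  4H -> 'HHHH'
  4F -> 'FFFF'
  4E -> 'EEEE'
  7H -> 'HHHHHHH'

Decoded = FFFFFFCCCHHHHFFFFEEEEHHHHHHH


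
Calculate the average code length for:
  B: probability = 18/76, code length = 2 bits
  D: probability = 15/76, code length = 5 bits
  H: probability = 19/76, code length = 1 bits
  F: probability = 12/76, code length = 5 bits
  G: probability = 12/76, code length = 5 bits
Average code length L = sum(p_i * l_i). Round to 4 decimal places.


Weighted contributions p_i * l_i:
  B: (18/76) * 2 = 36/76
  D: (15/76) * 5 = 75/76
  H: (19/76) * 1 = 19/76
  F: (12/76) * 5 = 60/76
  G: (12/76) * 5 = 60/76
Sum = (36 + 75 + 19 + 60 + 60)/76 = 250/76

L = 250/76 = 3.2895 bits/symbol


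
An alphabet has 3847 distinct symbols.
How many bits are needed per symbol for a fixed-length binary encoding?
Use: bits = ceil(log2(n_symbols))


log2(3847) = 11.9095
Bracket: 2^11 = 2048 < 3847 <= 2^12 = 4096
So ceil(log2(3847)) = 12

bits = ceil(log2(3847)) = ceil(11.9095) = 12 bits


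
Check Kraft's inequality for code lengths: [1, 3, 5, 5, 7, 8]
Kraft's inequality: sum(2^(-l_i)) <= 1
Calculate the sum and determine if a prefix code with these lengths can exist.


Sum = 2^(-1) + 2^(-3) + 2^(-5) + 2^(-5) + 2^(-7) + 2^(-8)
    = 0.5 + 0.125 + 0.03125 + 0.03125 + 0.0078125 + 0.00390625
    = 179/256 = 0.69921875
Since 0.69921875 <= 1, Kraft's inequality IS satisfied.
A prefix code with these lengths CAN exist.

Kraft sum = 0.69921875. Satisfied.


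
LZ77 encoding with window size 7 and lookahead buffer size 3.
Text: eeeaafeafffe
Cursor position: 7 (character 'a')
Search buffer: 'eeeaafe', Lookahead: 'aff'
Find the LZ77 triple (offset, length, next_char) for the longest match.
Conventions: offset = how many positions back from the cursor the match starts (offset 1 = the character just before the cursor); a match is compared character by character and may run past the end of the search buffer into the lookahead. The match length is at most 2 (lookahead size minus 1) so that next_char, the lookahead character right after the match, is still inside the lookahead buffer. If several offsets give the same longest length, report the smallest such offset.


Try each offset into the search buffer:
  offset=1 (pos 6, char 'e'): match length 0
  offset=2 (pos 5, char 'f'): match length 0
  offset=3 (pos 4, char 'a'): match length 2
  offset=4 (pos 3, char 'a'): match length 1
  offset=5 (pos 2, char 'e'): match length 0
  offset=6 (pos 1, char 'e'): match length 0
  offset=7 (pos 0, char 'e'): match length 0
Longest match has length 2 at offset 3.
next_char = character at position 7 + 2 = 9 -> 'f'

Best match: offset=3, length=2 (matching 'af' starting at position 4)
LZ77 triple: (3, 2, 'f')


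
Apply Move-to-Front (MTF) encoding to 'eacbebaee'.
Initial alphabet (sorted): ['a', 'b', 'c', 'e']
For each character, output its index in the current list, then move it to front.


MTF encoding:
'e': index 3 in ['a', 'b', 'c', 'e'] -> ['e', 'a', 'b', 'c']
'a': index 1 in ['e', 'a', 'b', 'c'] -> ['a', 'e', 'b', 'c']
'c': index 3 in ['a', 'e', 'b', 'c'] -> ['c', 'a', 'e', 'b']
'b': index 3 in ['c', 'a', 'e', 'b'] -> ['b', 'c', 'a', 'e']
'e': index 3 in ['b', 'c', 'a', 'e'] -> ['e', 'b', 'c', 'a']
'b': index 1 in ['e', 'b', 'c', 'a'] -> ['b', 'e', 'c', 'a']
'a': index 3 in ['b', 'e', 'c', 'a'] -> ['a', 'b', 'e', 'c']
'e': index 2 in ['a', 'b', 'e', 'c'] -> ['e', 'a', 'b', 'c']
'e': index 0 in ['e', 'a', 'b', 'c'] -> ['e', 'a', 'b', 'c']


Output: [3, 1, 3, 3, 3, 1, 3, 2, 0]


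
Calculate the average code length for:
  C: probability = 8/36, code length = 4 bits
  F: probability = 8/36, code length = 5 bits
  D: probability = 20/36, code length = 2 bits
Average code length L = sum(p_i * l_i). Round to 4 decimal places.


Weighted contributions p_i * l_i:
  C: (8/36) * 4 = 32/36
  F: (8/36) * 5 = 40/36
  D: (20/36) * 2 = 40/36
Sum = (32 + 40 + 40)/36 = 112/36

L = 112/36 = 3.1111 bits/symbol


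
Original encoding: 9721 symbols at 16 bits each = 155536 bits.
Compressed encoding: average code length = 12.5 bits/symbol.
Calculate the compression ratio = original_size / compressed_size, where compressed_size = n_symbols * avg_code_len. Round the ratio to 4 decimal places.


original_size = n_symbols * orig_bits = 9721 * 16 = 155536 bits
compressed_size = n_symbols * avg_code_len = 9721 * 12.5 = 121512.5 bits
ratio = original_size / compressed_size = 155536 / 121512.5 = 1.28

Compression ratio = 1.28


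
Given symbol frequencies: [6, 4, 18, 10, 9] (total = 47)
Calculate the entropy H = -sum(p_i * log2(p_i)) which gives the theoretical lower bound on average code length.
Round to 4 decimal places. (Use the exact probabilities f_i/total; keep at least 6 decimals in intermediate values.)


Per-symbol terms -p_i * log2(p_i) with p_i = f_i/47:
  p = 6/47 = 0.127660: log2(p) = -2.969626, -p*log2(p) = 0.379101
  p = 4/47 = 0.085106: log2(p) = -3.554589, -p*log2(p) = 0.302518
  p = 18/47 = 0.382979: log2(p) = -1.384664, -p*log2(p) = 0.530297
  p = 10/47 = 0.212766: log2(p) = -2.232661, -p*log2(p) = 0.475034
  p = 9/47 = 0.191489: log2(p) = -2.384664, -p*log2(p) = 0.456638
H = 0.379101 + 0.302518 + 0.530297 + 0.475034 + 0.456638 = 2.143588

H = 2.1436 bits/symbol


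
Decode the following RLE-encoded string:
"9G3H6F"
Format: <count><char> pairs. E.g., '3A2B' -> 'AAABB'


Expanding each <count><char> pair:
  9G -> 'GGGGGGGGG'
  3H -> 'HHH'
  6F -> 'FFFFFF'

Decoded = GGGGGGGGGHHHFFFFFF


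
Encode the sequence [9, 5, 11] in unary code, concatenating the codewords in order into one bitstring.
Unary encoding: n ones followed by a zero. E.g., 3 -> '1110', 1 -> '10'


Encode each number as n ones followed by a terminating 0:
  9 -> 1111111110 (10 bits)
  5 -> 111110 (6 bits)
  11 -> 111111111110 (12 bits)
Total length = 10 + 6 + 12 = 28 bits.

Unary([9, 5, 11]) = 1111111110111110111111111110 (28 bits)


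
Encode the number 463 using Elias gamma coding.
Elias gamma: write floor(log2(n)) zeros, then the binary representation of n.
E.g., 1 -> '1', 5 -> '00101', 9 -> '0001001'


num_bits = floor(log2(463)) + 1 = 9
leading_zeros = num_bits - 1 = 8
binary(463) = 111001111

Elias gamma(463) = '00000000' + '111001111' = 00000000111001111 (17 bits)


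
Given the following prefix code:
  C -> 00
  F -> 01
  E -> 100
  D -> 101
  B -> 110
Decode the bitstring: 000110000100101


Decoding step by step:
Bits 00 -> C
Bits 01 -> F
Bits 100 -> E
Bits 00 -> C
Bits 100 -> E
Bits 101 -> D


Decoded message: CFECED


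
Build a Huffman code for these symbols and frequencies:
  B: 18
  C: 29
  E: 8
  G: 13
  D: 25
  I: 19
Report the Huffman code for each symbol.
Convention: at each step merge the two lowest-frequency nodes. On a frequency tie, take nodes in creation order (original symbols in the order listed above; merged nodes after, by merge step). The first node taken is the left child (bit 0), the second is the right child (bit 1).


Huffman tree construction:
Step 1: Merge E(8) + G(13) = 21
Step 2: Merge B(18) + I(19) = 37
Step 3: Merge (E+G)(21) + D(25) = 46
Step 4: Merge C(29) + (B+I)(37) = 66
Step 5: Merge ((E+G)+D)(46) + (C+(B+I))(66) = 112
Read each symbol's code off the tree from the root (left child = 0, right child = 1).

Codes:
  B: 110 (length 3)
  C: 10 (length 2)
  E: 000 (length 3)
  G: 001 (length 3)
  D: 01 (length 2)
  I: 111 (length 3)
Average code length: 282/112 = 2.5179 bits/symbol


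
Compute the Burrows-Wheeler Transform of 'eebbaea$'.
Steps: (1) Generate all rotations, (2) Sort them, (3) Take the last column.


Rotations (sorted):
  0: $eebbaea -> last char: a
  1: a$eebbae -> last char: e
  2: aea$eebb -> last char: b
  3: baea$eeb -> last char: b
  4: bbaea$ee -> last char: e
  5: ea$eebba -> last char: a
  6: ebbaea$e -> last char: e
  7: eebbaea$ -> last char: $


BWT = aebbeae$


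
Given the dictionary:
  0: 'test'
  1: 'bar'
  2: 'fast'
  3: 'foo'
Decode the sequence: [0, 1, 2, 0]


Look up each index in the dictionary:
  0 -> 'test'
  1 -> 'bar'
  2 -> 'fast'
  0 -> 'test'

Decoded: "test bar fast test"


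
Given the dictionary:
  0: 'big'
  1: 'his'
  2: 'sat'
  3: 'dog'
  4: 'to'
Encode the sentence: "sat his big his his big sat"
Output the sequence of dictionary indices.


Look up each word in the dictionary:
  'sat' -> 2
  'his' -> 1
  'big' -> 0
  'his' -> 1
  'his' -> 1
  'big' -> 0
  'sat' -> 2

Encoded: [2, 1, 0, 1, 1, 0, 2]


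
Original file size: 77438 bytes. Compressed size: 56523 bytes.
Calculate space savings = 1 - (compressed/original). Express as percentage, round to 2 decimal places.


ratio = compressed/original = 56523/77438 = 0.729913
savings = 1 - ratio = 1 - 0.729913 = 0.270087
as a percentage: 0.270087 * 100 = 27.01%

Space savings = 1 - 56523/77438 = 27.01%


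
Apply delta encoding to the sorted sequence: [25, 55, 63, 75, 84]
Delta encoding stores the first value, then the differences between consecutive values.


First value: 25
Deltas:
  55 - 25 = 30
  63 - 55 = 8
  75 - 63 = 12
  84 - 75 = 9


Delta encoded: [25, 30, 8, 12, 9]


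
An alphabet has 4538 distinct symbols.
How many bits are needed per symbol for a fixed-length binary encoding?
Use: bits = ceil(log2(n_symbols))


log2(4538) = 12.1478
Bracket: 2^12 = 4096 < 4538 <= 2^13 = 8192
So ceil(log2(4538)) = 13

bits = ceil(log2(4538)) = ceil(12.1478) = 13 bits


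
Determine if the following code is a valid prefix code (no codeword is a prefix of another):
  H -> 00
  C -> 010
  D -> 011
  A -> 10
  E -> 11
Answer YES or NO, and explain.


Checking each pair (does one codeword prefix another?):
  H='00' vs C='010': no prefix
  H='00' vs D='011': no prefix
  H='00' vs A='10': no prefix
  H='00' vs E='11': no prefix
  C='010' vs H='00': no prefix
  C='010' vs D='011': no prefix
  C='010' vs A='10': no prefix
  C='010' vs E='11': no prefix
  D='011' vs H='00': no prefix
  D='011' vs C='010': no prefix
  D='011' vs A='10': no prefix
  D='011' vs E='11': no prefix
  A='10' vs H='00': no prefix
  A='10' vs C='010': no prefix
  A='10' vs D='011': no prefix
  A='10' vs E='11': no prefix
  E='11' vs H='00': no prefix
  E='11' vs C='010': no prefix
  E='11' vs D='011': no prefix
  E='11' vs A='10': no prefix
No violation found over all pairs.

YES -- this is a valid prefix code. No codeword is a prefix of any other codeword.


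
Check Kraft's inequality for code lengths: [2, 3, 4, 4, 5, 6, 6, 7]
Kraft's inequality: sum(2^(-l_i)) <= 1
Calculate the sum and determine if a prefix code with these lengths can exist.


Sum = 2^(-2) + 2^(-3) + 2^(-4) + 2^(-4) + 2^(-5) + 2^(-6) + 2^(-6) + 2^(-7)
    = 0.25 + 0.125 + 0.0625 + 0.0625 + 0.03125 + 0.015625 + 0.015625 + 0.0078125
    = 73/128 = 0.5703125
Since 0.5703125 <= 1, Kraft's inequality IS satisfied.
A prefix code with these lengths CAN exist.

Kraft sum = 0.5703125. Satisfied.


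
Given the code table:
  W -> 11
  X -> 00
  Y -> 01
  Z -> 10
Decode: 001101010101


Decoding:
00 -> X
11 -> W
01 -> Y
01 -> Y
01 -> Y
01 -> Y


Result: XWYYYY


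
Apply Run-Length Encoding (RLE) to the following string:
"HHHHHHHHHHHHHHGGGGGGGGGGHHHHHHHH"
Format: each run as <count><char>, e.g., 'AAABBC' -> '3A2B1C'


Scanning runs left to right:
  i=0: run of 'H' x 14 -> '14H'
  i=14: run of 'G' x 10 -> '10G'
  i=24: run of 'H' x 8 -> '8H'

RLE = 14H10G8H


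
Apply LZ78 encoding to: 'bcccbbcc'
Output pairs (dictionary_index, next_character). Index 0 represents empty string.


LZ78 encoding steps:
Dictionary: {0: ''}
Step 1: w='' (idx 0), next='b' -> output (0, 'b'), add 'b' as idx 1
Step 2: w='' (idx 0), next='c' -> output (0, 'c'), add 'c' as idx 2
Step 3: w='c' (idx 2), next='c' -> output (2, 'c'), add 'cc' as idx 3
Step 4: w='b' (idx 1), next='b' -> output (1, 'b'), add 'bb' as idx 4
Step 5: w='cc' (idx 3), end of input -> output (3, '')


Encoded: [(0, 'b'), (0, 'c'), (2, 'c'), (1, 'b'), (3, '')]


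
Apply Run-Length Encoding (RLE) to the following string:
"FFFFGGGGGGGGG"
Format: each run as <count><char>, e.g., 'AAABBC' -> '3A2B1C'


Scanning runs left to right:
  i=0: run of 'F' x 4 -> '4F'
  i=4: run of 'G' x 9 -> '9G'

RLE = 4F9G


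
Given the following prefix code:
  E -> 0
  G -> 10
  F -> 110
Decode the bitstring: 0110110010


Decoding step by step:
Bits 0 -> E
Bits 110 -> F
Bits 110 -> F
Bits 0 -> E
Bits 10 -> G


Decoded message: EFFEG


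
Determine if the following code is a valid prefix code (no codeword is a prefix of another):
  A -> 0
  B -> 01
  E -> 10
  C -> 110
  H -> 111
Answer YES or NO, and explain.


Checking each pair (does one codeword prefix another?):
  A='0' vs B='01': prefix -- VIOLATION

NO -- this is NOT a valid prefix code. A (0) is a prefix of B (01).


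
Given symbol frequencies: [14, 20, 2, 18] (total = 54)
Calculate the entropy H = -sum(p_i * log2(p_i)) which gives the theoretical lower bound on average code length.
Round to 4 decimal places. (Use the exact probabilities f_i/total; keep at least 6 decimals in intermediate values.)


Per-symbol terms -p_i * log2(p_i) with p_i = f_i/54:
  p = 14/54 = 0.259259: log2(p) = -1.947533, -p*log2(p) = 0.504916
  p = 20/54 = 0.370370: log2(p) = -1.432959, -p*log2(p) = 0.530726
  p = 2/54 = 0.037037: log2(p) = -4.754888, -p*log2(p) = 0.176107
  p = 18/54 = 0.333333: log2(p) = -1.584963, -p*log2(p) = 0.528321
H = 0.504916 + 0.530726 + 0.176107 + 0.528321 = 1.740070

H = 1.7401 bits/symbol


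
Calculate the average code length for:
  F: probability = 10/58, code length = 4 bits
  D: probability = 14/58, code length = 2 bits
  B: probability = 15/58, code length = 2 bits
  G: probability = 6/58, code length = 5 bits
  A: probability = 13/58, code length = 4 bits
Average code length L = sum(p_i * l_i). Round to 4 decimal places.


Weighted contributions p_i * l_i:
  F: (10/58) * 4 = 40/58
  D: (14/58) * 2 = 28/58
  B: (15/58) * 2 = 30/58
  G: (6/58) * 5 = 30/58
  A: (13/58) * 4 = 52/58
Sum = (40 + 28 + 30 + 30 + 52)/58 = 180/58

L = 180/58 = 3.1034 bits/symbol


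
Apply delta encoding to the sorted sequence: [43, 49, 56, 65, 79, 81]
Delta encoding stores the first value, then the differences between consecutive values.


First value: 43
Deltas:
  49 - 43 = 6
  56 - 49 = 7
  65 - 56 = 9
  79 - 65 = 14
  81 - 79 = 2


Delta encoded: [43, 6, 7, 9, 14, 2]


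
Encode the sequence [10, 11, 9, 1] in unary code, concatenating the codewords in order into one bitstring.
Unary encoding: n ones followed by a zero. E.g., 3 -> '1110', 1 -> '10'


Encode each number as n ones followed by a terminating 0:
  10 -> 11111111110 (11 bits)
  11 -> 111111111110 (12 bits)
  9 -> 1111111110 (10 bits)
  1 -> 10 (2 bits)
Total length = 11 + 12 + 10 + 2 = 35 bits.

Unary([10, 11, 9, 1]) = 11111111110111111111110111111111010 (35 bits)


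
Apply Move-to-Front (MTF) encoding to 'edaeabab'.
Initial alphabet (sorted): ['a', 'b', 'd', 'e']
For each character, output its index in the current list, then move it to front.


MTF encoding:
'e': index 3 in ['a', 'b', 'd', 'e'] -> ['e', 'a', 'b', 'd']
'd': index 3 in ['e', 'a', 'b', 'd'] -> ['d', 'e', 'a', 'b']
'a': index 2 in ['d', 'e', 'a', 'b'] -> ['a', 'd', 'e', 'b']
'e': index 2 in ['a', 'd', 'e', 'b'] -> ['e', 'a', 'd', 'b']
'a': index 1 in ['e', 'a', 'd', 'b'] -> ['a', 'e', 'd', 'b']
'b': index 3 in ['a', 'e', 'd', 'b'] -> ['b', 'a', 'e', 'd']
'a': index 1 in ['b', 'a', 'e', 'd'] -> ['a', 'b', 'e', 'd']
'b': index 1 in ['a', 'b', 'e', 'd'] -> ['b', 'a', 'e', 'd']


Output: [3, 3, 2, 2, 1, 3, 1, 1]


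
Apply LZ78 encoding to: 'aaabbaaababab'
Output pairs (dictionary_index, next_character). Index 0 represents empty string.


LZ78 encoding steps:
Dictionary: {0: ''}
Step 1: w='' (idx 0), next='a' -> output (0, 'a'), add 'a' as idx 1
Step 2: w='a' (idx 1), next='a' -> output (1, 'a'), add 'aa' as idx 2
Step 3: w='' (idx 0), next='b' -> output (0, 'b'), add 'b' as idx 3
Step 4: w='b' (idx 3), next='a' -> output (3, 'a'), add 'ba' as idx 4
Step 5: w='aa' (idx 2), next='b' -> output (2, 'b'), add 'aab' as idx 5
Step 6: w='a' (idx 1), next='b' -> output (1, 'b'), add 'ab' as idx 6
Step 7: w='ab' (idx 6), end of input -> output (6, '')


Encoded: [(0, 'a'), (1, 'a'), (0, 'b'), (3, 'a'), (2, 'b'), (1, 'b'), (6, '')]


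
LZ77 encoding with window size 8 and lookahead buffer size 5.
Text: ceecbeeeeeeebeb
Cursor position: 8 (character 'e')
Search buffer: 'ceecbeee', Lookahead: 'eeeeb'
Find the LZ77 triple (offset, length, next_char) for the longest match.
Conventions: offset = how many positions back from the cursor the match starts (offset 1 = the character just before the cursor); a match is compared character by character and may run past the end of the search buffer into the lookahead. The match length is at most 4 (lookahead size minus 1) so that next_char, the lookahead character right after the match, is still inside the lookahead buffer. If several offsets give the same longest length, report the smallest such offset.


Try each offset into the search buffer:
  offset=1 (pos 7, char 'e'): match length 4
  offset=2 (pos 6, char 'e'): match length 4
  offset=3 (pos 5, char 'e'): match length 4
  offset=4 (pos 4, char 'b'): match length 0
  offset=5 (pos 3, char 'c'): match length 0
  offset=6 (pos 2, char 'e'): match length 1
  offset=7 (pos 1, char 'e'): match length 2
  offset=8 (pos 0, char 'c'): match length 0
Longest match has length 4, found at offsets 1, 2, 3; take the smallest, offset 1.
next_char = character at position 8 + 4 = 12 -> 'b'

Best match: offset=1, length=4 (matching 'eeee' starting at position 7)
LZ77 triple: (1, 4, 'b')


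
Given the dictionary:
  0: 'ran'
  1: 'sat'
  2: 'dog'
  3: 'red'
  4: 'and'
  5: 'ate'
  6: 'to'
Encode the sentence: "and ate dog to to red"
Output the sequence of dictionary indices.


Look up each word in the dictionary:
  'and' -> 4
  'ate' -> 5
  'dog' -> 2
  'to' -> 6
  'to' -> 6
  'red' -> 3

Encoded: [4, 5, 2, 6, 6, 3]


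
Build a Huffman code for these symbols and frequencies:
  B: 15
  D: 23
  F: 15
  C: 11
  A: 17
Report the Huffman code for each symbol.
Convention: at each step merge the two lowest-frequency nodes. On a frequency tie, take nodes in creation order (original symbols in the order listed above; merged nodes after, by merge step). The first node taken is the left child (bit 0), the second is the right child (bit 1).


Huffman tree construction:
Step 1: Merge C(11) + B(15) = 26
Step 2: Merge F(15) + A(17) = 32
Step 3: Merge D(23) + (C+B)(26) = 49
Step 4: Merge (F+A)(32) + (D+(C+B))(49) = 81
Read each symbol's code off the tree from the root (left child = 0, right child = 1).

Codes:
  B: 111 (length 3)
  D: 10 (length 2)
  F: 00 (length 2)
  C: 110 (length 3)
  A: 01 (length 2)
Average code length: 188/81 = 2.3210 bits/symbol


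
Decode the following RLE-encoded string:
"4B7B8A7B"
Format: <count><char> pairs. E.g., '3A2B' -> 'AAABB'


Expanding each <count><char> pair:
  4B -> 'BBBB'
  7B -> 'BBBBBBB'
  8A -> 'AAAAAAAA'
  7B -> 'BBBBBBB'

Decoded = BBBBBBBBBBBAAAAAAAABBBBBBB


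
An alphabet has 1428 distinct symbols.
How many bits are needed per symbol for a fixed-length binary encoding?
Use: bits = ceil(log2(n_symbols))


log2(1428) = 10.4798
Bracket: 2^10 = 1024 < 1428 <= 2^11 = 2048
So ceil(log2(1428)) = 11

bits = ceil(log2(1428)) = ceil(10.4798) = 11 bits


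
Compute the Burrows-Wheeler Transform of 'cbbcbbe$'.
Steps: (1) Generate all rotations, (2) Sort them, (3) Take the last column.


Rotations (sorted):
  0: $cbbcbbe -> last char: e
  1: bbcbbe$c -> last char: c
  2: bbe$cbbc -> last char: c
  3: bcbbe$cb -> last char: b
  4: be$cbbcb -> last char: b
  5: cbbcbbe$ -> last char: $
  6: cbbe$cbb -> last char: b
  7: e$cbbcbb -> last char: b


BWT = eccbb$bb


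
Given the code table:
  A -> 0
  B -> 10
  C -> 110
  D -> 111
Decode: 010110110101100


Decoding:
0 -> A
10 -> B
110 -> C
110 -> C
10 -> B
110 -> C
0 -> A


Result: ABCCBCA


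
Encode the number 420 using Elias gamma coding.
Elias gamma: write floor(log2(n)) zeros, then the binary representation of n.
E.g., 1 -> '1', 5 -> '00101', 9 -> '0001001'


num_bits = floor(log2(420)) + 1 = 9
leading_zeros = num_bits - 1 = 8
binary(420) = 110100100

Elias gamma(420) = '00000000' + '110100100' = 00000000110100100 (17 bits)


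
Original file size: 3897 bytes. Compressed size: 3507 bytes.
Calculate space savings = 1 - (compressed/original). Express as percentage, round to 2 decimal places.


ratio = compressed/original = 3507/3897 = 0.899923
savings = 1 - ratio = 1 - 0.899923 = 0.100077
as a percentage: 0.100077 * 100 = 10.01%

Space savings = 1 - 3507/3897 = 10.01%


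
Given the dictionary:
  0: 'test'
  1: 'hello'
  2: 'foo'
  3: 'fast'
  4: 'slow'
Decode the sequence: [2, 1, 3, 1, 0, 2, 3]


Look up each index in the dictionary:
  2 -> 'foo'
  1 -> 'hello'
  3 -> 'fast'
  1 -> 'hello'
  0 -> 'test'
  2 -> 'foo'
  3 -> 'fast'

Decoded: "foo hello fast hello test foo fast"


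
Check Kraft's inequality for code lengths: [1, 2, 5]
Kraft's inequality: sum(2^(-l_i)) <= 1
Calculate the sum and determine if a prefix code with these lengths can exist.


Sum = 2^(-1) + 2^(-2) + 2^(-5)
    = 0.5 + 0.25 + 0.03125
    = 25/32 = 0.78125
Since 0.78125 <= 1, Kraft's inequality IS satisfied.
A prefix code with these lengths CAN exist.

Kraft sum = 0.78125. Satisfied.


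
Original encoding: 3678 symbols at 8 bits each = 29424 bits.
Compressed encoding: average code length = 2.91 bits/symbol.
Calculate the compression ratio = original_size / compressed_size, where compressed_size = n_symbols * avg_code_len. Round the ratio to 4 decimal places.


original_size = n_symbols * orig_bits = 3678 * 8 = 29424 bits
compressed_size = n_symbols * avg_code_len = 3678 * 2.91 = 10702.98 bits
ratio = original_size / compressed_size = 29424 / 10702.98 = 2.7491

Compression ratio = 2.7491


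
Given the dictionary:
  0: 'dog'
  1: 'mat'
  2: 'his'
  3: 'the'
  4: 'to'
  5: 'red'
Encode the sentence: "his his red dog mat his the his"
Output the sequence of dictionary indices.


Look up each word in the dictionary:
  'his' -> 2
  'his' -> 2
  'red' -> 5
  'dog' -> 0
  'mat' -> 1
  'his' -> 2
  'the' -> 3
  'his' -> 2

Encoded: [2, 2, 5, 0, 1, 2, 3, 2]


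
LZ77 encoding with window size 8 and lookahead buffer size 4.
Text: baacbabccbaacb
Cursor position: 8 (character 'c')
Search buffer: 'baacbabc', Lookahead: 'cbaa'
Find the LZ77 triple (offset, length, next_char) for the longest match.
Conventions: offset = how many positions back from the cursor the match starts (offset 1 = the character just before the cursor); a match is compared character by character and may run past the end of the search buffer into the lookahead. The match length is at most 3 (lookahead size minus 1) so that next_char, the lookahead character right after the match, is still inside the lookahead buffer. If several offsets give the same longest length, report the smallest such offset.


Try each offset into the search buffer:
  offset=1 (pos 7, char 'c'): match length 1
  offset=2 (pos 6, char 'b'): match length 0
  offset=3 (pos 5, char 'a'): match length 0
  offset=4 (pos 4, char 'b'): match length 0
  offset=5 (pos 3, char 'c'): match length 3
  offset=6 (pos 2, char 'a'): match length 0
  offset=7 (pos 1, char 'a'): match length 0
  offset=8 (pos 0, char 'b'): match length 0
Longest match has length 3 at offset 5.
next_char = character at position 8 + 3 = 11 -> 'a'

Best match: offset=5, length=3 (matching 'cba' starting at position 3)
LZ77 triple: (5, 3, 'a')


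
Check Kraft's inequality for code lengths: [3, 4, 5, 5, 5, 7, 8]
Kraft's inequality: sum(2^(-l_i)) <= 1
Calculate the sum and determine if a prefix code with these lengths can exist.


Sum = 2^(-3) + 2^(-4) + 2^(-5) + 2^(-5) + 2^(-5) + 2^(-7) + 2^(-8)
    = 0.125 + 0.0625 + 0.03125 + 0.03125 + 0.03125 + 0.0078125 + 0.00390625
    = 75/256 = 0.29296875
Since 0.29296875 <= 1, Kraft's inequality IS satisfied.
A prefix code with these lengths CAN exist.

Kraft sum = 0.29296875. Satisfied.


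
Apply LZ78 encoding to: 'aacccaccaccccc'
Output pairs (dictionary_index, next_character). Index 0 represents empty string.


LZ78 encoding steps:
Dictionary: {0: ''}
Step 1: w='' (idx 0), next='a' -> output (0, 'a'), add 'a' as idx 1
Step 2: w='a' (idx 1), next='c' -> output (1, 'c'), add 'ac' as idx 2
Step 3: w='' (idx 0), next='c' -> output (0, 'c'), add 'c' as idx 3
Step 4: w='c' (idx 3), next='a' -> output (3, 'a'), add 'ca' as idx 4
Step 5: w='c' (idx 3), next='c' -> output (3, 'c'), add 'cc' as idx 5
Step 6: w='ac' (idx 2), next='c' -> output (2, 'c'), add 'acc' as idx 6
Step 7: w='cc' (idx 5), next='c' -> output (5, 'c'), add 'ccc' as idx 7


Encoded: [(0, 'a'), (1, 'c'), (0, 'c'), (3, 'a'), (3, 'c'), (2, 'c'), (5, 'c')]


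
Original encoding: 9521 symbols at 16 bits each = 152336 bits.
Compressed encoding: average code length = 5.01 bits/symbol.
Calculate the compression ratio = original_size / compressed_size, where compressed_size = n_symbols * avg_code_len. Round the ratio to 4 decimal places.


original_size = n_symbols * orig_bits = 9521 * 16 = 152336 bits
compressed_size = n_symbols * avg_code_len = 9521 * 5.01 = 47700.21 bits
ratio = original_size / compressed_size = 152336 / 47700.21 = 3.1936

Compression ratio = 3.1936


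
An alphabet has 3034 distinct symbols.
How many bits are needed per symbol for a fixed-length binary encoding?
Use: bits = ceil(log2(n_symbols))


log2(3034) = 11.567
Bracket: 2^11 = 2048 < 3034 <= 2^12 = 4096
So ceil(log2(3034)) = 12

bits = ceil(log2(3034)) = ceil(11.567) = 12 bits


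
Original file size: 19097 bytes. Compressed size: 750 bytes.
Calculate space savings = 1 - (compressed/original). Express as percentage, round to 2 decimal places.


ratio = compressed/original = 750/19097 = 0.039273
savings = 1 - ratio = 1 - 0.039273 = 0.960727
as a percentage: 0.960727 * 100 = 96.07%

Space savings = 1 - 750/19097 = 96.07%


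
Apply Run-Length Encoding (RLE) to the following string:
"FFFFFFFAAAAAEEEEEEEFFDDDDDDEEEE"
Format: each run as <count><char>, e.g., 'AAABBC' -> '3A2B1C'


Scanning runs left to right:
  i=0: run of 'F' x 7 -> '7F'
  i=7: run of 'A' x 5 -> '5A'
  i=12: run of 'E' x 7 -> '7E'
  i=19: run of 'F' x 2 -> '2F'
  i=21: run of 'D' x 6 -> '6D'
  i=27: run of 'E' x 4 -> '4E'

RLE = 7F5A7E2F6D4E


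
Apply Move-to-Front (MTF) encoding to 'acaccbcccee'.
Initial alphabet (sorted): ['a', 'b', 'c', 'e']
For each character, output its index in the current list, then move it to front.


MTF encoding:
'a': index 0 in ['a', 'b', 'c', 'e'] -> ['a', 'b', 'c', 'e']
'c': index 2 in ['a', 'b', 'c', 'e'] -> ['c', 'a', 'b', 'e']
'a': index 1 in ['c', 'a', 'b', 'e'] -> ['a', 'c', 'b', 'e']
'c': index 1 in ['a', 'c', 'b', 'e'] -> ['c', 'a', 'b', 'e']
'c': index 0 in ['c', 'a', 'b', 'e'] -> ['c', 'a', 'b', 'e']
'b': index 2 in ['c', 'a', 'b', 'e'] -> ['b', 'c', 'a', 'e']
'c': index 1 in ['b', 'c', 'a', 'e'] -> ['c', 'b', 'a', 'e']
'c': index 0 in ['c', 'b', 'a', 'e'] -> ['c', 'b', 'a', 'e']
'c': index 0 in ['c', 'b', 'a', 'e'] -> ['c', 'b', 'a', 'e']
'e': index 3 in ['c', 'b', 'a', 'e'] -> ['e', 'c', 'b', 'a']
'e': index 0 in ['e', 'c', 'b', 'a'] -> ['e', 'c', 'b', 'a']


Output: [0, 2, 1, 1, 0, 2, 1, 0, 0, 3, 0]


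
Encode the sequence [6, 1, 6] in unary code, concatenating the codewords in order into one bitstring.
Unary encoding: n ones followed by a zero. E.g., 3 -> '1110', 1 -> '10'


Encode each number as n ones followed by a terminating 0:
  6 -> 1111110 (7 bits)
  1 -> 10 (2 bits)
  6 -> 1111110 (7 bits)
Total length = 7 + 2 + 7 = 16 bits.

Unary([6, 1, 6]) = 1111110101111110 (16 bits)


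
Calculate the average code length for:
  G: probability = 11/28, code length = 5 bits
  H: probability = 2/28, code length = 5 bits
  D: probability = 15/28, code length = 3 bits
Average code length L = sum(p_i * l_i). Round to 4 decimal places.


Weighted contributions p_i * l_i:
  G: (11/28) * 5 = 55/28
  H: (2/28) * 5 = 10/28
  D: (15/28) * 3 = 45/28
Sum = (55 + 10 + 45)/28 = 110/28

L = 110/28 = 3.9286 bits/symbol


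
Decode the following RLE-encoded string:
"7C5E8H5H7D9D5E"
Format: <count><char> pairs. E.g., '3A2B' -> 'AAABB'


Expanding each <count><char> pair:
  7C -> 'CCCCCCC'
  5E -> 'EEEEE'
  8H -> 'HHHHHHHH'
  5H -> 'HHHHH'
  7D -> 'DDDDDDD'
  9D -> 'DDDDDDDDD'
  5E -> 'EEEEE'

Decoded = CCCCCCCEEEEEHHHHHHHHHHHHHDDDDDDDDDDDDDDDDEEEEE


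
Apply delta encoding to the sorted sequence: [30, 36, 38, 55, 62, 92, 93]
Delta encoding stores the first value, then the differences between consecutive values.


First value: 30
Deltas:
  36 - 30 = 6
  38 - 36 = 2
  55 - 38 = 17
  62 - 55 = 7
  92 - 62 = 30
  93 - 92 = 1


Delta encoded: [30, 6, 2, 17, 7, 30, 1]


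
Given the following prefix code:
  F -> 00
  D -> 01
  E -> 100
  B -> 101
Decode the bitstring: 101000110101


Decoding step by step:
Bits 101 -> B
Bits 00 -> F
Bits 01 -> D
Bits 101 -> B
Bits 01 -> D


Decoded message: BFDBD


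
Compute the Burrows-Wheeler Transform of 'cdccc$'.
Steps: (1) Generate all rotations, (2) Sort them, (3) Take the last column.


Rotations (sorted):
  0: $cdccc -> last char: c
  1: c$cdcc -> last char: c
  2: cc$cdc -> last char: c
  3: ccc$cd -> last char: d
  4: cdccc$ -> last char: $
  5: dccc$c -> last char: c


BWT = cccd$c


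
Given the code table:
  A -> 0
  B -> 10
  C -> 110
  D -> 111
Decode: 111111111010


Decoding:
111 -> D
111 -> D
111 -> D
0 -> A
10 -> B


Result: DDDAB


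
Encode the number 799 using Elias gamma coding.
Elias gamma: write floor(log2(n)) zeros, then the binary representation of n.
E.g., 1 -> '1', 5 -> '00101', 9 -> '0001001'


num_bits = floor(log2(799)) + 1 = 10
leading_zeros = num_bits - 1 = 9
binary(799) = 1100011111

Elias gamma(799) = '000000000' + '1100011111' = 0000000001100011111 (19 bits)


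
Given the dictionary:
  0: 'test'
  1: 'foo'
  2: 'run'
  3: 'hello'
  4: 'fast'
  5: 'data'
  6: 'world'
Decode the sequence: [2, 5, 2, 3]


Look up each index in the dictionary:
  2 -> 'run'
  5 -> 'data'
  2 -> 'run'
  3 -> 'hello'

Decoded: "run data run hello"


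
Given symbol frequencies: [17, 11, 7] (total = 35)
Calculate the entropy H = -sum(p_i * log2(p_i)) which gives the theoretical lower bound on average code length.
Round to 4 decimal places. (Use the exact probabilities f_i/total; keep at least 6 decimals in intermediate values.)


Per-symbol terms -p_i * log2(p_i) with p_i = f_i/35:
  p = 17/35 = 0.485714: log2(p) = -1.041820, -p*log2(p) = 0.506027
  p = 11/35 = 0.314286: log2(p) = -1.669851, -p*log2(p) = 0.524810
  p = 7/35 = 0.200000: log2(p) = -2.321928, -p*log2(p) = 0.464386
H = 0.506027 + 0.524810 + 0.464386 = 1.495223

H = 1.4952 bits/symbol
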